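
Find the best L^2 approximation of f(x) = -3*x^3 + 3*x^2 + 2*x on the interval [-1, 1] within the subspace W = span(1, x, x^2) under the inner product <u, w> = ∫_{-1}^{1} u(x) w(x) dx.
g(x) = 3*x^2 + x/5

The best approximation g ∈ W is the orthogonal projection of f onto W. Writing g = a_0 + a_1 x + a_2 x^2, the coefficients solve the normal equations G · a = b where
  G_{ij} = <φ_i, φ_j> and b_i = <f, φ_i>, with φ_0 = 1, φ_1 = x, φ_2 = x^2.
G =
  [2, 0, 2/3]
  [0, 2/3, 0]
  [2/3, 0, 2/5],
b = (2, 2/15, 6/5).
Solving gives a_0 = 0, a_1 = 1/5, a_2 = 3, so
  g(x) = 3*x^2 + x/5.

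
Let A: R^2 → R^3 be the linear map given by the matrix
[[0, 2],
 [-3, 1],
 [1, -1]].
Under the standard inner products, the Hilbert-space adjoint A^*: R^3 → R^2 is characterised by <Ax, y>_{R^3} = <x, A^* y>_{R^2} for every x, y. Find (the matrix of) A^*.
A^* = A^T =
[[0, -3, 1],
 [2, 1, -1]]

For real matrices with standard dot products, the defining identity <Ax, y> = <x, A^* y> gives (Ax)^T y = x^T (A^*) y, i.e. x^T A^T y = x^T (A^*) y. Since this holds for all x, y, we must have A^* = A^T. Therefore
A^* =
[[0, -3, 1],
 [2, 1, -1]].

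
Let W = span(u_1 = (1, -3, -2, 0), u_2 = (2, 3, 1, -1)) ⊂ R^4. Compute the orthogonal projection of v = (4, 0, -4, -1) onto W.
proj_W(v) = (581/129, -47/43, -272/129, -178/129)

Set up U = [u_1 | ... | u_2] ∈ R^(4×2). The projector onto W = col(U) is P = U (U^T U)^(-1) U^T.
Compute U^T U =
  [14, -9]
  [-9, 15],
and U^T v = (12, 5).
Solve U^T U · c = U^T v for the coefficients: c = (75/43, 178/129). The projection is proj_W(v) = U c.
Check: (v - proj_W(v)) · u_1 = 0  (should be 0).
Check: (v - proj_W(v)) · u_2 = 0  (should be 0).
Result: proj_W(v) = (581/129, -47/43, -272/129, -178/129).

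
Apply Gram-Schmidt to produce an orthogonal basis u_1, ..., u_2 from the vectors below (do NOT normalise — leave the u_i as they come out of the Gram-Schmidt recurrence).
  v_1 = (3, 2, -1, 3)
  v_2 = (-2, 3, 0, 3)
Orthogonal basis:
  u_1 = (3, 2, -1, 3)
  u_2 = (-73/23, 51/23, 9/23, 42/23)

Apply the Gram-Schmidt recurrence
  u_1 = v_1
  u_i = v_i − Σ_{j<i} ((v_i · u_j) / (u_j · u_j)) · u_j.

Step by step this gives:
  u_1 = (3, 2, -1, 3)
  u_2 = (-73/23, 51/23, 9/23, 42/23)

Orthogonality check:
  u_2 · u_1 = 0 (should be 0)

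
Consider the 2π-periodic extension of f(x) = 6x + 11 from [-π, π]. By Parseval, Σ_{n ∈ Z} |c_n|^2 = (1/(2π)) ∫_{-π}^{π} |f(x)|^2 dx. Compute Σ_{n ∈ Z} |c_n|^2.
Σ |c_n|^2 = 12π^2 + 121

Expand and integrate term by term over [-π, π]:
  ∫ (6x)^2 dx = 36·(2π^3/3); ∫ 2·6·(11)·x dx = 0 (odd integrand); ∫ 11^2 dx = 121·2π.
So (1/(2π)) ∫_{-π}^{π} (6x + 11)^2 dx = 36π^2/3 + 121 = 12π^2 + 121.
Parseval ⇒ Σ |c_n|^2 = 12π^2 + 121.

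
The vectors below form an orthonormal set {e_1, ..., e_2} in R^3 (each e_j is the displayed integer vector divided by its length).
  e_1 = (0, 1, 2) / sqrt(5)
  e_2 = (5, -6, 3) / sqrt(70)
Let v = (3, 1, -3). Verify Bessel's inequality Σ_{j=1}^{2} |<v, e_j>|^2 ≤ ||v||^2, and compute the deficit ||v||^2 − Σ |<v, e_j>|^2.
Σ |<v, e_j>|^2 = 5; ||v||^2 = 19; deficit = 14

Write each e_j = u_j / sqrt(<u_j, u_j>) where u_j is the displayed integer vector. Then <v, e_j> = <v, u_j> / sqrt(<u_j, u_j>), so |<v, e_j>|^2 = <v, u_j>^2 / <u_j, u_j>.
Coefficients: <v, e_1> = -5/sqrt(5), <v, e_2> = 0/sqrt(70).
Square and sum: Σ |<v, e_j>|^2 = 5.
Compute ||v||^2 = v·v = 19.
Deficit = 19 − 5 = 14 ≥ 0, confirming Bessel's inequality. (The deficit equals ||v − Σ <v,e_j> e_j||^2, the squared distance from v to span{e_j}.)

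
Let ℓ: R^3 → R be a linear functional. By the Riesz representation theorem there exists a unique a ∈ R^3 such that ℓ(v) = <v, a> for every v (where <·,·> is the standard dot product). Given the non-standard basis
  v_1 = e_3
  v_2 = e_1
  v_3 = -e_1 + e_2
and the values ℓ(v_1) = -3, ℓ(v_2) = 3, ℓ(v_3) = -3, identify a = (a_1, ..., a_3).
a = (3, 0, -3)

Write a = (a_1, ..., a_3) in the standard basis. For each basis vector v_i, ℓ(v_i) = <v_i, a> is a linear equation in the a_j's. Collect the n equations into a matrix system V a = ℓ, where row i of V is v_i (expressed in the standard basis). Since V is invertible (lower-triangular with 1s on the diagonal, up to permutation), solve by back-substitution:
  V =
[[0, 0, 1],
 [1, 0, 0],
 [-1, 1, 0]]
  V a = (-3, 3, -3)
Solving gives a = (3, 0, -3).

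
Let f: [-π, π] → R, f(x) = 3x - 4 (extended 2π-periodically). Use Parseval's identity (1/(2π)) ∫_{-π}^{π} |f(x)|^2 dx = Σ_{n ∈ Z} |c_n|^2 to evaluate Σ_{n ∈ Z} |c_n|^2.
Σ |c_n|^2 = 3π^2 + 16

Expand and integrate term by term over [-π, π]:
  ∫ (3x)^2 dx = 9·(2π^3/3); ∫ 2·3·(-4)·x dx = 0 (odd integrand); ∫ (-4)^2 dx = 16·2π.
So (1/(2π)) ∫_{-π}^{π} (3x - 4)^2 dx = 9π^2/3 + 16 = 3π^2 + 16.
Parseval ⇒ Σ |c_n|^2 = 3π^2 + 16.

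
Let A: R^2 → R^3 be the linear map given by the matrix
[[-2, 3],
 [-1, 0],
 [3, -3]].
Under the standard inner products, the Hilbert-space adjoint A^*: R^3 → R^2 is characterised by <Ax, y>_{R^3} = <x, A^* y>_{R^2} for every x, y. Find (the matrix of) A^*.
A^* = A^T =
[[-2, -1, 3],
 [3, 0, -3]]

For real matrices with standard dot products, the defining identity <Ax, y> = <x, A^* y> gives (Ax)^T y = x^T (A^*) y, i.e. x^T A^T y = x^T (A^*) y. Since this holds for all x, y, we must have A^* = A^T. Therefore
A^* =
[[-2, -1, 3],
 [3, 0, -3]].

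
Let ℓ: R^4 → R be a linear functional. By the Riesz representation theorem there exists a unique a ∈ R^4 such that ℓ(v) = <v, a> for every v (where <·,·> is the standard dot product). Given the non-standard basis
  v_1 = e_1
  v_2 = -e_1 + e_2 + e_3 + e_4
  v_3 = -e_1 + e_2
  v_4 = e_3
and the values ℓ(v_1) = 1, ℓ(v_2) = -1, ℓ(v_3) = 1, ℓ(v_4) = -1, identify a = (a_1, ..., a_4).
a = (1, 2, -1, -1)

Write a = (a_1, ..., a_4) in the standard basis. For each basis vector v_i, ℓ(v_i) = <v_i, a> is a linear equation in the a_j's. Collect the n equations into a matrix system V a = ℓ, where row i of V is v_i (expressed in the standard basis). Since V is invertible (lower-triangular with 1s on the diagonal, up to permutation), solve by back-substitution:
  V =
[[1, 0, 0, 0],
 [-1, 1, 1, 1],
 [-1, 1, 0, 0],
 [0, 0, 1, 0]]
  V a = (1, -1, 1, -1)
Solving gives a = (1, 2, -1, -1).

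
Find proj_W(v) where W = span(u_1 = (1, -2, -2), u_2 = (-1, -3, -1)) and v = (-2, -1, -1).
proj_W(v) = (-6/5, -8/5, 0)

Set up U = [u_1 | ... | u_2] ∈ R^(3×2). The projector onto W = col(U) is P = U (U^T U)^(-1) U^T.
Compute U^T U =
  [9, 7]
  [7, 11],
and U^T v = (2, 6).
Solve U^T U · c = U^T v for the coefficients: c = (-2/5, 4/5). The projection is proj_W(v) = U c.
Check: (v - proj_W(v)) · u_1 = 0  (should be 0).
Check: (v - proj_W(v)) · u_2 = 0  (should be 0).
Result: proj_W(v) = (-6/5, -8/5, 0).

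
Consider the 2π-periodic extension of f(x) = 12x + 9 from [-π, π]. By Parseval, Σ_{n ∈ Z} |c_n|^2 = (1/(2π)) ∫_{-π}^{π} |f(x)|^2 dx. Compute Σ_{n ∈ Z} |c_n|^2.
Σ |c_n|^2 = 48π^2 + 81

Expand and integrate term by term over [-π, π]:
  ∫ (12x)^2 dx = 144·(2π^3/3); ∫ 2·12·(9)·x dx = 0 (odd integrand); ∫ 9^2 dx = 81·2π.
So (1/(2π)) ∫_{-π}^{π} (12x + 9)^2 dx = 144π^2/3 + 81 = 48π^2 + 81.
Parseval ⇒ Σ |c_n|^2 = 48π^2 + 81.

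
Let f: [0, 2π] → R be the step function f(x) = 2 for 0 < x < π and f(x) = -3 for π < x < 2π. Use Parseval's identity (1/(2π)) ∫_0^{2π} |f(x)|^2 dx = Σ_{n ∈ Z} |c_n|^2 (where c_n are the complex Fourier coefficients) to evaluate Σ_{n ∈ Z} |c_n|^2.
Σ |c_n|^2 = 13/2

Parseval equates the L^2 energy of f (normalised by 1/(2π)) with the ℓ^2 sum of its Fourier coefficients: (1/(2π)) ∫_0^{2π} |f|^2 = Σ |c_n|^2.
Compute the left side: (1/(2π)) [∫_0^π 2^2 dx + ∫_π^{2π} (-3)^2 dx] = (1/(2π)) · (4π + 9π) = (4 + 9)/2 = 13/2.
So Σ_{n ∈ Z} |c_n|^2 = 13/2.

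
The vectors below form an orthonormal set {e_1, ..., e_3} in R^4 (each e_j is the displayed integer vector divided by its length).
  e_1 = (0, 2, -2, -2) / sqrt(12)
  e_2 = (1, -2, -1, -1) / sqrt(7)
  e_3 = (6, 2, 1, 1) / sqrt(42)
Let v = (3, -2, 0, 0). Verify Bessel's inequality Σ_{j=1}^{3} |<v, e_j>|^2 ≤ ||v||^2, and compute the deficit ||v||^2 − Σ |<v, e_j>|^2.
Σ |<v, e_j>|^2 = 13; ||v||^2 = 13; deficit = 0

Write each e_j = u_j / sqrt(<u_j, u_j>) where u_j is the displayed integer vector. Then <v, e_j> = <v, u_j> / sqrt(<u_j, u_j>), so |<v, e_j>|^2 = <v, u_j>^2 / <u_j, u_j>.
Coefficients: <v, e_1> = -4/sqrt(12), <v, e_2> = 7/sqrt(7), <v, e_3> = 14/sqrt(42).
Square and sum: Σ |<v, e_j>|^2 = 13.
Compute ||v||^2 = v·v = 13.
Deficit = 13 − 13 = 0 ≥ 0, confirming Bessel's inequality. (The deficit equals ||v − Σ <v,e_j> e_j||^2, the squared distance from v to span{e_j}.)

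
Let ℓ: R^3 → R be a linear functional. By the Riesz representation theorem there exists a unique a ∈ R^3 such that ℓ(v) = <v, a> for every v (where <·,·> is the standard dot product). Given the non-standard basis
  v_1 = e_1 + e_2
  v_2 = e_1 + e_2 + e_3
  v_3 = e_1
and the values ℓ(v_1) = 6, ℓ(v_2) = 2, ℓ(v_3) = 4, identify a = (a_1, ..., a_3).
a = (4, 2, -4)

Write a = (a_1, ..., a_3) in the standard basis. For each basis vector v_i, ℓ(v_i) = <v_i, a> is a linear equation in the a_j's. Collect the n equations into a matrix system V a = ℓ, where row i of V is v_i (expressed in the standard basis). Since V is invertible (lower-triangular with 1s on the diagonal, up to permutation), solve by back-substitution:
  V =
[[1, 1, 0],
 [1, 1, 1],
 [1, 0, 0]]
  V a = (6, 2, 4)
Solving gives a = (4, 2, -4).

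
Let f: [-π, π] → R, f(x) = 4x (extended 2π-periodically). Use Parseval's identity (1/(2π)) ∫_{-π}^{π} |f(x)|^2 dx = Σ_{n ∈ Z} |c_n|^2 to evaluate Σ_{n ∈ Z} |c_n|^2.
Σ |c_n|^2 = 16π^2/3

Expand and integrate term by term over [-π, π]:
  ∫ (4x)^2 dx = 16·(2π^3/3); ∫ 2·4·(0)·x dx = 0 (odd integrand); ∫ 0^2 dx = 0·2π.
So (1/(2π)) ∫_{-π}^{π} (4x)^2 dx = 16π^2/3 + 0 = 16π^2/3.
Parseval ⇒ Σ |c_n|^2 = 16π^2/3.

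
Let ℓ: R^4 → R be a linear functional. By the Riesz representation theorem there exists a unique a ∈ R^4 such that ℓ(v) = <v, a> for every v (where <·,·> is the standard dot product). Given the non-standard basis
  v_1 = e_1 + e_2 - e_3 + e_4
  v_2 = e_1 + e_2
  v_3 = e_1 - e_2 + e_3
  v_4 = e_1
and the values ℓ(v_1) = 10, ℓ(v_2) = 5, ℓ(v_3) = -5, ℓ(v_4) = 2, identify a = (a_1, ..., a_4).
a = (2, 3, -4, 1)

Write a = (a_1, ..., a_4) in the standard basis. For each basis vector v_i, ℓ(v_i) = <v_i, a> is a linear equation in the a_j's. Collect the n equations into a matrix system V a = ℓ, where row i of V is v_i (expressed in the standard basis). Since V is invertible (lower-triangular with 1s on the diagonal, up to permutation), solve by back-substitution:
  V =
[[1, 1, -1, 1],
 [1, 1, 0, 0],
 [1, -1, 1, 0],
 [1, 0, 0, 0]]
  V a = (10, 5, -5, 2)
Solving gives a = (2, 3, -4, 1).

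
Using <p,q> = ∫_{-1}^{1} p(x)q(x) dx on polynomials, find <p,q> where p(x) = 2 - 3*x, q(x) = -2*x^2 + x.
<p,q> = -14/3

Expand the product: p(x)·q(x) = 6*x^3 - 7*x^2 + 2*x.
∫_{-1}^{1} of each monomial x^k gives [2/(k+1) if k even, 0 if k odd]. Integrating term-by-term (or equivalently evaluating the antiderivative F(x) = 3*x^4/2 - 7*x^3/3 + x^2 at the endpoints):
  F(1) − F(−1) = 1/6 − (29/6) = -14/3.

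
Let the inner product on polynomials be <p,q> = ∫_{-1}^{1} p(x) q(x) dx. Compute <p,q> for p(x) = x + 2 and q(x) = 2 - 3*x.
<p,q> = 6

Expand the product: p(x)·q(x) = -3*x^2 - 4*x + 4.
∫_{-1}^{1} of each monomial x^k gives [2/(k+1) if k even, 0 if k odd]. Integrating term-by-term (or equivalently evaluating the antiderivative F(x) = -x^3 - 2*x^2 + 4*x at the endpoints):
  F(1) − F(−1) = 1 − (-5) = 6.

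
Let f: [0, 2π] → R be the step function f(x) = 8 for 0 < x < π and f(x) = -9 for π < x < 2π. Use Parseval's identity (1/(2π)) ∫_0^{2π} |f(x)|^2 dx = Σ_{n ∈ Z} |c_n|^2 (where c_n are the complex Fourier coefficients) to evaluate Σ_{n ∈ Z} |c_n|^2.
Σ |c_n|^2 = 145/2

Parseval equates the L^2 energy of f (normalised by 1/(2π)) with the ℓ^2 sum of its Fourier coefficients: (1/(2π)) ∫_0^{2π} |f|^2 = Σ |c_n|^2.
Compute the left side: (1/(2π)) [∫_0^π 8^2 dx + ∫_π^{2π} (-9)^2 dx] = (1/(2π)) · (64π + 81π) = (64 + 81)/2 = 145/2.
So Σ_{n ∈ Z} |c_n|^2 = 145/2.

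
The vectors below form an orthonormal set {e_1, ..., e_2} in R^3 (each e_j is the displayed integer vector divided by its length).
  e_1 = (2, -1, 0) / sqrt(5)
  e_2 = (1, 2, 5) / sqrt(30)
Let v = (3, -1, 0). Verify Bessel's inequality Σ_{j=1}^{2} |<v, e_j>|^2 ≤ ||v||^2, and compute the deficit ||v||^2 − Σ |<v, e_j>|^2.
Σ |<v, e_j>|^2 = 59/6; ||v||^2 = 10; deficit = 1/6

Write each e_j = u_j / sqrt(<u_j, u_j>) where u_j is the displayed integer vector. Then <v, e_j> = <v, u_j> / sqrt(<u_j, u_j>), so |<v, e_j>|^2 = <v, u_j>^2 / <u_j, u_j>.
Coefficients: <v, e_1> = 7/sqrt(5), <v, e_2> = 1/sqrt(30).
Square and sum: Σ |<v, e_j>|^2 = 59/6.
Compute ||v||^2 = v·v = 10.
Deficit = 10 − 59/6 = 1/6 ≥ 0, confirming Bessel's inequality. (The deficit equals ||v − Σ <v,e_j> e_j||^2, the squared distance from v to span{e_j}.)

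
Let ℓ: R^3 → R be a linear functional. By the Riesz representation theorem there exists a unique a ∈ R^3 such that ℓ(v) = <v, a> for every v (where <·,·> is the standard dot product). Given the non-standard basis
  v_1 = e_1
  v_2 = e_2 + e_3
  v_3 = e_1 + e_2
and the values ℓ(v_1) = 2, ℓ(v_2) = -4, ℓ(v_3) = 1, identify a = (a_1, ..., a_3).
a = (2, -1, -3)

Write a = (a_1, ..., a_3) in the standard basis. For each basis vector v_i, ℓ(v_i) = <v_i, a> is a linear equation in the a_j's. Collect the n equations into a matrix system V a = ℓ, where row i of V is v_i (expressed in the standard basis). Since V is invertible (lower-triangular with 1s on the diagonal, up to permutation), solve by back-substitution:
  V =
[[1, 0, 0],
 [0, 1, 1],
 [1, 1, 0]]
  V a = (2, -4, 1)
Solving gives a = (2, -1, -3).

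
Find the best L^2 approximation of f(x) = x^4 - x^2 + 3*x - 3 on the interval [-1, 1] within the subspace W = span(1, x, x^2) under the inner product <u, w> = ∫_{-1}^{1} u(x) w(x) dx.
g(x) = -x^2/7 + 3*x - 108/35

The best approximation g ∈ W is the orthogonal projection of f onto W. Writing g = a_0 + a_1 x + a_2 x^2, the coefficients solve the normal equations G · a = b where
  G_{ij} = <φ_i, φ_j> and b_i = <f, φ_i>, with φ_0 = 1, φ_1 = x, φ_2 = x^2.
G =
  [2, 0, 2/3]
  [0, 2/3, 0]
  [2/3, 0, 2/5],
b = (-94/15, 2, -74/35).
Solving gives a_0 = -108/35, a_1 = 3, a_2 = -1/7, so
  g(x) = -x^2/7 + 3*x - 108/35.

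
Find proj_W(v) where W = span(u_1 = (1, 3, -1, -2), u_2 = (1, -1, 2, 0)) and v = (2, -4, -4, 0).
proj_W(v) = (-49/37, -39/37, -32/37, 44/37)

Set up U = [u_1 | ... | u_2] ∈ R^(4×2). The projector onto W = col(U) is P = U (U^T U)^(-1) U^T.
Compute U^T U =
  [15, -4]
  [-4, 6],
and U^T v = (-6, -2).
Solve U^T U · c = U^T v for the coefficients: c = (-22/37, -27/37). The projection is proj_W(v) = U c.
Check: (v - proj_W(v)) · u_1 = 0  (should be 0).
Check: (v - proj_W(v)) · u_2 = 0  (should be 0).
Result: proj_W(v) = (-49/37, -39/37, -32/37, 44/37).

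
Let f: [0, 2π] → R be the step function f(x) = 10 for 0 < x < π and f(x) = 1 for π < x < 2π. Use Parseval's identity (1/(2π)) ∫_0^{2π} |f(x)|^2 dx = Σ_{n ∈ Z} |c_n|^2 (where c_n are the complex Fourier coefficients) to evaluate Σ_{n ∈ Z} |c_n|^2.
Σ |c_n|^2 = 101/2

Parseval equates the L^2 energy of f (normalised by 1/(2π)) with the ℓ^2 sum of its Fourier coefficients: (1/(2π)) ∫_0^{2π} |f|^2 = Σ |c_n|^2.
Compute the left side: (1/(2π)) [∫_0^π 10^2 dx + ∫_π^{2π} 1^2 dx] = (1/(2π)) · (100π + 1π) = (100 + 1)/2 = 101/2.
So Σ_{n ∈ Z} |c_n|^2 = 101/2.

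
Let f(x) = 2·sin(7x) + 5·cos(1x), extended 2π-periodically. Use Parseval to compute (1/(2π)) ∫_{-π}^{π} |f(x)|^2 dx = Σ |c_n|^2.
Σ |c_n|^2 = 29/2

Expand |f|^2 and use orthogonality of {sin(nx), cos(mx)} on [-π, π]:
  ∫_{-π}^{π} sin(nx)^2 dx = π, ∫ cos(mx)^2 dx = π, and cross terms integrate to 0.
So ∫_{-π}^{π} f(x)^2 dx = 2^2 · π + 5^2 · π = (4 + 25)π.
Divide by 2π: (4 + 25)/2 = 29/2.
By Parseval, this equals Σ |c_n|^2.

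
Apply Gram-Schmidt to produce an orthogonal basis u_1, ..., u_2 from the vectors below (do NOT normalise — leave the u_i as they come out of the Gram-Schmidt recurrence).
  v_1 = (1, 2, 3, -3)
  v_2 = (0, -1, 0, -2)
Orthogonal basis:
  u_1 = (1, 2, 3, -3)
  u_2 = (-4/23, -31/23, -12/23, -34/23)

Apply the Gram-Schmidt recurrence
  u_1 = v_1
  u_i = v_i − Σ_{j<i} ((v_i · u_j) / (u_j · u_j)) · u_j.

Step by step this gives:
  u_1 = (1, 2, 3, -3)
  u_2 = (-4/23, -31/23, -12/23, -34/23)

Orthogonality check:
  u_2 · u_1 = 0 (should be 0)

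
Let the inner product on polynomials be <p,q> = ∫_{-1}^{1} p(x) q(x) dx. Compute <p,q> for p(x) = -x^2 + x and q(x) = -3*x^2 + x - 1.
<p,q> = 38/15

Expand the product: p(x)·q(x) = 3*x^4 - 4*x^3 + 2*x^2 - x.
∫_{-1}^{1} of each monomial x^k gives [2/(k+1) if k even, 0 if k odd]. Integrating term-by-term (or equivalently evaluating the antiderivative F(x) = 3*x^5/5 - x^4 + 2*x^3/3 - x^2/2 at the endpoints):
  F(1) − F(−1) = -7/30 − (-83/30) = 38/15.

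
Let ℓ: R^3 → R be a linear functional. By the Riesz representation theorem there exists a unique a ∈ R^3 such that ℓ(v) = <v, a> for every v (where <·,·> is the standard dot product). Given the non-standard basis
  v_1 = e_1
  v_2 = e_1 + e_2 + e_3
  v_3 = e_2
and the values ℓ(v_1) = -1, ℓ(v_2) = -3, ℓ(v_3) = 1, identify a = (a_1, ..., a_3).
a = (-1, 1, -3)

Write a = (a_1, ..., a_3) in the standard basis. For each basis vector v_i, ℓ(v_i) = <v_i, a> is a linear equation in the a_j's. Collect the n equations into a matrix system V a = ℓ, where row i of V is v_i (expressed in the standard basis). Since V is invertible (lower-triangular with 1s on the diagonal, up to permutation), solve by back-substitution:
  V =
[[1, 0, 0],
 [1, 1, 1],
 [0, 1, 0]]
  V a = (-1, -3, 1)
Solving gives a = (-1, 1, -3).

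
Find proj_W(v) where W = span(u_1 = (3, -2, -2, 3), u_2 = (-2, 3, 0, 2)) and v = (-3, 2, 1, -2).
proj_W(v) = (-1091/406, 432/203, 309/203, -109/58)

Set up U = [u_1 | ... | u_2] ∈ R^(4×2). The projector onto W = col(U) is P = U (U^T U)^(-1) U^T.
Compute U^T U =
  [26, -6]
  [-6, 17],
and U^T v = (-21, 8).
Solve U^T U · c = U^T v for the coefficients: c = (-309/406, 41/203). The projection is proj_W(v) = U c.
Check: (v - proj_W(v)) · u_1 = 0  (should be 0).
Check: (v - proj_W(v)) · u_2 = 0  (should be 0).
Result: proj_W(v) = (-1091/406, 432/203, 309/203, -109/58).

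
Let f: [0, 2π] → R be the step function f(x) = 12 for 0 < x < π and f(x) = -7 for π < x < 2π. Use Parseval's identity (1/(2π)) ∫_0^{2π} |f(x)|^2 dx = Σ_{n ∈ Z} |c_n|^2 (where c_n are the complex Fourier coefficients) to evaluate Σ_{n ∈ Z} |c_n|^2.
Σ |c_n|^2 = 193/2

Parseval equates the L^2 energy of f (normalised by 1/(2π)) with the ℓ^2 sum of its Fourier coefficients: (1/(2π)) ∫_0^{2π} |f|^2 = Σ |c_n|^2.
Compute the left side: (1/(2π)) [∫_0^π 12^2 dx + ∫_π^{2π} (-7)^2 dx] = (1/(2π)) · (144π + 49π) = (144 + 49)/2 = 193/2.
So Σ_{n ∈ Z} |c_n|^2 = 193/2.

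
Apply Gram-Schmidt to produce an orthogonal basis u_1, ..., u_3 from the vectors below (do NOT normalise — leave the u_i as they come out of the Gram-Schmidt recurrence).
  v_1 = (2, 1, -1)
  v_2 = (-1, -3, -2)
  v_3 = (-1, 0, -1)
Orthogonal basis:
  u_1 = (2, 1, -1)
  u_2 = (0, -5/2, -5/2)
  u_3 = (-2/3, 2/3, -2/3)

Apply the Gram-Schmidt recurrence
  u_1 = v_1
  u_i = v_i − Σ_{j<i} ((v_i · u_j) / (u_j · u_j)) · u_j.

Step by step this gives:
  u_1 = (2, 1, -1)
  u_2 = (0, -5/2, -5/2)
  u_3 = (-2/3, 2/3, -2/3)

Orthogonality check:
  u_2 · u_1 = 0 (should be 0)
  u_3 · u_1 = 0 (should be 0)
  u_3 · u_2 = 0 (should be 0)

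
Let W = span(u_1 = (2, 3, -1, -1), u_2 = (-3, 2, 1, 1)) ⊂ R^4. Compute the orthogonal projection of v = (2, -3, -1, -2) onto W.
proj_W(v) = (567/221, -638/221, -13/17, -13/17)

Set up U = [u_1 | ... | u_2] ∈ R^(4×2). The projector onto W = col(U) is P = U (U^T U)^(-1) U^T.
Compute U^T U =
  [15, -2]
  [-2, 15],
and U^T v = (-2, -15).
Solve U^T U · c = U^T v for the coefficients: c = (-60/221, -229/221). The projection is proj_W(v) = U c.
Check: (v - proj_W(v)) · u_1 = 0  (should be 0).
Check: (v - proj_W(v)) · u_2 = 0  (should be 0).
Result: proj_W(v) = (567/221, -638/221, -13/17, -13/17).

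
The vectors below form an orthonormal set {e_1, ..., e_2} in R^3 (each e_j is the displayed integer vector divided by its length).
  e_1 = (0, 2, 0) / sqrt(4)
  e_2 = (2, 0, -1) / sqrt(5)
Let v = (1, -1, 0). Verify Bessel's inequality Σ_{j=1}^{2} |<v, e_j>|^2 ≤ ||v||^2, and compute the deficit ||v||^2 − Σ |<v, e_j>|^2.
Σ |<v, e_j>|^2 = 9/5; ||v||^2 = 2; deficit = 1/5

Write each e_j = u_j / sqrt(<u_j, u_j>) where u_j is the displayed integer vector. Then <v, e_j> = <v, u_j> / sqrt(<u_j, u_j>), so |<v, e_j>|^2 = <v, u_j>^2 / <u_j, u_j>.
Coefficients: <v, e_1> = -2/sqrt(4), <v, e_2> = 2/sqrt(5).
Square and sum: Σ |<v, e_j>|^2 = 9/5.
Compute ||v||^2 = v·v = 2.
Deficit = 2 − 9/5 = 1/5 ≥ 0, confirming Bessel's inequality. (The deficit equals ||v − Σ <v,e_j> e_j||^2, the squared distance from v to span{e_j}.)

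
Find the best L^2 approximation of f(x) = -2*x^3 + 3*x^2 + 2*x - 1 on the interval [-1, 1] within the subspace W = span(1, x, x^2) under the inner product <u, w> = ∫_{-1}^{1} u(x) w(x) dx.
g(x) = 3*x^2 + 4*x/5 - 1

The best approximation g ∈ W is the orthogonal projection of f onto W. Writing g = a_0 + a_1 x + a_2 x^2, the coefficients solve the normal equations G · a = b where
  G_{ij} = <φ_i, φ_j> and b_i = <f, φ_i>, with φ_0 = 1, φ_1 = x, φ_2 = x^2.
G =
  [2, 0, 2/3]
  [0, 2/3, 0]
  [2/3, 0, 2/5],
b = (0, 8/15, 8/15).
Solving gives a_0 = -1, a_1 = 4/5, a_2 = 3, so
  g(x) = 3*x^2 + 4*x/5 - 1.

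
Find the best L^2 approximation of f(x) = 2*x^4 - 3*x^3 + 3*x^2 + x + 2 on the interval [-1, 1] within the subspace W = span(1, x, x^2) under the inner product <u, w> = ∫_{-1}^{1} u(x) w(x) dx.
g(x) = 33*x^2/7 - 4*x/5 + 64/35

The best approximation g ∈ W is the orthogonal projection of f onto W. Writing g = a_0 + a_1 x + a_2 x^2, the coefficients solve the normal equations G · a = b where
  G_{ij} = <φ_i, φ_j> and b_i = <f, φ_i>, with φ_0 = 1, φ_1 = x, φ_2 = x^2.
G =
  [2, 0, 2/3]
  [0, 2/3, 0]
  [2/3, 0, 2/5],
b = (34/5, -8/15, 326/105).
Solving gives a_0 = 64/35, a_1 = -4/5, a_2 = 33/7, so
  g(x) = 33*x^2/7 - 4*x/5 + 64/35.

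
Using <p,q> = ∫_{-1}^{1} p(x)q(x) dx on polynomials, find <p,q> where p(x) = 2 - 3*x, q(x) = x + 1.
<p,q> = 2

Expand the product: p(x)·q(x) = -3*x^2 - x + 2.
∫_{-1}^{1} of each monomial x^k gives [2/(k+1) if k even, 0 if k odd]. Integrating term-by-term (or equivalently evaluating the antiderivative F(x) = -x^3 - x^2/2 + 2*x at the endpoints):
  F(1) − F(−1) = 1/2 − (-3/2) = 2.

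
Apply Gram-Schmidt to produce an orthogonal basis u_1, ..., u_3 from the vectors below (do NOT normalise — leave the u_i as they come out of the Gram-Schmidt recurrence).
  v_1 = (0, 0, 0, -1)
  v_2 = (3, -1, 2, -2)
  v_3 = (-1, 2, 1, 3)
Orthogonal basis:
  u_1 = (0, 0, 0, -1)
  u_2 = (3, -1, 2, 0)
  u_3 = (-5/14, 25/14, 10/7, 0)

Apply the Gram-Schmidt recurrence
  u_1 = v_1
  u_i = v_i − Σ_{j<i} ((v_i · u_j) / (u_j · u_j)) · u_j.

Step by step this gives:
  u_1 = (0, 0, 0, -1)
  u_2 = (3, -1, 2, 0)
  u_3 = (-5/14, 25/14, 10/7, 0)

Orthogonality check:
  u_2 · u_1 = 0 (should be 0)
  u_3 · u_1 = 0 (should be 0)
  u_3 · u_2 = 0 (should be 0)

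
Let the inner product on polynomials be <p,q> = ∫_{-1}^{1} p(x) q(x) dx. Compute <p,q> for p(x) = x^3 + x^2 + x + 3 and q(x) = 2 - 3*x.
<p,q> = 152/15

Expand the product: p(x)·q(x) = -3*x^4 - x^3 - x^2 - 7*x + 6.
∫_{-1}^{1} of each monomial x^k gives [2/(k+1) if k even, 0 if k odd]. Integrating term-by-term (or equivalently evaluating the antiderivative F(x) = -3*x^5/5 - x^4/4 - x^3/3 - 7*x^2/2 + 6*x at the endpoints):
  F(1) − F(−1) = 79/60 − (-529/60) = 152/15.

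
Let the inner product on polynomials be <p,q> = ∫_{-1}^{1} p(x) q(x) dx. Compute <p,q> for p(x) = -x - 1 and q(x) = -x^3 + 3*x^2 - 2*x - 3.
<p,q> = 86/15

Expand the product: p(x)·q(x) = x^4 - 2*x^3 - x^2 + 5*x + 3.
∫_{-1}^{1} of each monomial x^k gives [2/(k+1) if k even, 0 if k odd]. Integrating term-by-term (or equivalently evaluating the antiderivative F(x) = x^5/5 - x^4/2 - x^3/3 + 5*x^2/2 + 3*x at the endpoints):
  F(1) − F(−1) = 73/15 − (-13/15) = 86/15.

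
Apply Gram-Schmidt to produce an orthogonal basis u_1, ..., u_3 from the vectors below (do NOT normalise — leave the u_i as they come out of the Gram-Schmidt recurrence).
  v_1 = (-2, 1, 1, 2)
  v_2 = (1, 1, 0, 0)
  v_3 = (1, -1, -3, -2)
Orthogonal basis:
  u_1 = (-2, 1, 1, 2)
  u_2 = (4/5, 11/10, 1/10, 1/5)
  u_3 = (-11/19, 11/19, -37/19, 2/19)

Apply the Gram-Schmidt recurrence
  u_1 = v_1
  u_i = v_i − Σ_{j<i} ((v_i · u_j) / (u_j · u_j)) · u_j.

Step by step this gives:
  u_1 = (-2, 1, 1, 2)
  u_2 = (4/5, 11/10, 1/10, 1/5)
  u_3 = (-11/19, 11/19, -37/19, 2/19)

Orthogonality check:
  u_2 · u_1 = 0 (should be 0)
  u_3 · u_1 = 0 (should be 0)
  u_3 · u_2 = 0 (should be 0)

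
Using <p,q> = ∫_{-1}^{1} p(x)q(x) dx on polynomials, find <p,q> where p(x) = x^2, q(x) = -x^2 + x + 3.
<p,q> = 8/5

Expand the product: p(x)·q(x) = -x^4 + x^3 + 3*x^2.
∫_{-1}^{1} of each monomial x^k gives [2/(k+1) if k even, 0 if k odd]. Integrating term-by-term (or equivalently evaluating the antiderivative F(x) = -x^5/5 + x^4/4 + x^3 at the endpoints):
  F(1) − F(−1) = 21/20 − (-11/20) = 8/5.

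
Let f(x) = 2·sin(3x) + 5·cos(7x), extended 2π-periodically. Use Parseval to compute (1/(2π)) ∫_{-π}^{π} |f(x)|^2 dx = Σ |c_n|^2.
Σ |c_n|^2 = 29/2

Expand |f|^2 and use orthogonality of {sin(nx), cos(mx)} on [-π, π]:
  ∫_{-π}^{π} sin(nx)^2 dx = π, ∫ cos(mx)^2 dx = π, and cross terms integrate to 0.
So ∫_{-π}^{π} f(x)^2 dx = 2^2 · π + 5^2 · π = (4 + 25)π.
Divide by 2π: (4 + 25)/2 = 29/2.
By Parseval, this equals Σ |c_n|^2.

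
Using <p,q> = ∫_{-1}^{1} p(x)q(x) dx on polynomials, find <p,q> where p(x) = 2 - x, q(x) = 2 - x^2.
<p,q> = 20/3

Expand the product: p(x)·q(x) = x^3 - 2*x^2 - 2*x + 4.
∫_{-1}^{1} of each monomial x^k gives [2/(k+1) if k even, 0 if k odd]. Integrating term-by-term (or equivalently evaluating the antiderivative F(x) = x^4/4 - 2*x^3/3 - x^2 + 4*x at the endpoints):
  F(1) − F(−1) = 31/12 − (-49/12) = 20/3.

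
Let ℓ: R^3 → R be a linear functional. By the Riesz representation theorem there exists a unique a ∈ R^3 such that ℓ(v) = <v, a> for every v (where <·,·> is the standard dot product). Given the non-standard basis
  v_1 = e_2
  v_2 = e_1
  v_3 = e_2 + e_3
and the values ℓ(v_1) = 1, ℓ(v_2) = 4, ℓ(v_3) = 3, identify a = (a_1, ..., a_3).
a = (4, 1, 2)

Write a = (a_1, ..., a_3) in the standard basis. For each basis vector v_i, ℓ(v_i) = <v_i, a> is a linear equation in the a_j's. Collect the n equations into a matrix system V a = ℓ, where row i of V is v_i (expressed in the standard basis). Since V is invertible (lower-triangular with 1s on the diagonal, up to permutation), solve by back-substitution:
  V =
[[0, 1, 0],
 [1, 0, 0],
 [0, 1, 1]]
  V a = (1, 4, 3)
Solving gives a = (4, 1, 2).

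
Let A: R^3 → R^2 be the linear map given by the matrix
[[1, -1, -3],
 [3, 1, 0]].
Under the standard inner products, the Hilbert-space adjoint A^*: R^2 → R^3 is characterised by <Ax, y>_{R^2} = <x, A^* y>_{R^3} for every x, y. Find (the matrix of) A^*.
A^* = A^T =
[[1, 3],
 [-1, 1],
 [-3, 0]]

For real matrices with standard dot products, the defining identity <Ax, y> = <x, A^* y> gives (Ax)^T y = x^T (A^*) y, i.e. x^T A^T y = x^T (A^*) y. Since this holds for all x, y, we must have A^* = A^T. Therefore
A^* =
[[1, 3],
 [-1, 1],
 [-3, 0]].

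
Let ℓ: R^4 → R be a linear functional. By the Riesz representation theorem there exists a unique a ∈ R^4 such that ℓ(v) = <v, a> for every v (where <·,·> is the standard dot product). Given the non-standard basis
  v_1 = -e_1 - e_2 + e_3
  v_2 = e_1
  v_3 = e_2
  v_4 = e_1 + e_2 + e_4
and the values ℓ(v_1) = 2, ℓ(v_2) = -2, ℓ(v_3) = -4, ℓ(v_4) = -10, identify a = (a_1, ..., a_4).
a = (-2, -4, -4, -4)

Write a = (a_1, ..., a_4) in the standard basis. For each basis vector v_i, ℓ(v_i) = <v_i, a> is a linear equation in the a_j's. Collect the n equations into a matrix system V a = ℓ, where row i of V is v_i (expressed in the standard basis). Since V is invertible (lower-triangular with 1s on the diagonal, up to permutation), solve by back-substitution:
  V =
[[-1, -1, 1, 0],
 [1, 0, 0, 0],
 [0, 1, 0, 0],
 [1, 1, 0, 1]]
  V a = (2, -2, -4, -10)
Solving gives a = (-2, -4, -4, -4).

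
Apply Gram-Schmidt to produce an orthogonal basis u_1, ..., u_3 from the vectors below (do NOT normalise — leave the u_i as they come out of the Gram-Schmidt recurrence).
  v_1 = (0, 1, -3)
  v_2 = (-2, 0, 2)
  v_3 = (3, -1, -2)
Orthogonal basis:
  u_1 = (0, 1, -3)
  u_2 = (-2, 3/5, 1/5)
  u_3 = (-2/11, -6/11, -2/11)

Apply the Gram-Schmidt recurrence
  u_1 = v_1
  u_i = v_i − Σ_{j<i} ((v_i · u_j) / (u_j · u_j)) · u_j.

Step by step this gives:
  u_1 = (0, 1, -3)
  u_2 = (-2, 3/5, 1/5)
  u_3 = (-2/11, -6/11, -2/11)

Orthogonality check:
  u_2 · u_1 = 0 (should be 0)
  u_3 · u_1 = 0 (should be 0)
  u_3 · u_2 = 0 (should be 0)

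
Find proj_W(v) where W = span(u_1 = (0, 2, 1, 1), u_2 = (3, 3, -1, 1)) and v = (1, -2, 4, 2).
proj_W(v) = (-3/2, 1/6, 4/3, 1/3)

Set up U = [u_1 | ... | u_2] ∈ R^(4×2). The projector onto W = col(U) is P = U (U^T U)^(-1) U^T.
Compute U^T U =
  [6, 6]
  [6, 20],
and U^T v = (2, -5).
Solve U^T U · c = U^T v for the coefficients: c = (5/6, -1/2). The projection is proj_W(v) = U c.
Check: (v - proj_W(v)) · u_1 = 0  (should be 0).
Check: (v - proj_W(v)) · u_2 = 0  (should be 0).
Result: proj_W(v) = (-3/2, 1/6, 4/3, 1/3).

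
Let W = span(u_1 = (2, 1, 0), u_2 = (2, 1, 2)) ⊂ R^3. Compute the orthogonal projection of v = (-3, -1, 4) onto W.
proj_W(v) = (-14/5, -7/5, 4)

Set up U = [u_1 | ... | u_2] ∈ R^(3×2). The projector onto W = col(U) is P = U (U^T U)^(-1) U^T.
Compute U^T U =
  [5, 5]
  [5, 9],
and U^T v = (-7, 1).
Solve U^T U · c = U^T v for the coefficients: c = (-17/5, 2). The projection is proj_W(v) = U c.
Check: (v - proj_W(v)) · u_1 = 0  (should be 0).
Check: (v - proj_W(v)) · u_2 = 0  (should be 0).
Result: proj_W(v) = (-14/5, -7/5, 4).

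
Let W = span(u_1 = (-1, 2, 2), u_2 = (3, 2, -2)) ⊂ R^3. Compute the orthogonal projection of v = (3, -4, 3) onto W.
proj_W(v) = (-5/9, -20/9, -5/9)

Set up U = [u_1 | ... | u_2] ∈ R^(3×2). The projector onto W = col(U) is P = U (U^T U)^(-1) U^T.
Compute U^T U =
  [9, -3]
  [-3, 17],
and U^T v = (-5, -5).
Solve U^T U · c = U^T v for the coefficients: c = (-25/36, -5/12). The projection is proj_W(v) = U c.
Check: (v - proj_W(v)) · u_1 = 0  (should be 0).
Check: (v - proj_W(v)) · u_2 = 0  (should be 0).
Result: proj_W(v) = (-5/9, -20/9, -5/9).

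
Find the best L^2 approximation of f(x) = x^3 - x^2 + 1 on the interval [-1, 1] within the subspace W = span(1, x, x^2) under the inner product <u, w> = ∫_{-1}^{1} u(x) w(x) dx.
g(x) = -x^2 + 3*x/5 + 1

The best approximation g ∈ W is the orthogonal projection of f onto W. Writing g = a_0 + a_1 x + a_2 x^2, the coefficients solve the normal equations G · a = b where
  G_{ij} = <φ_i, φ_j> and b_i = <f, φ_i>, with φ_0 = 1, φ_1 = x, φ_2 = x^2.
G =
  [2, 0, 2/3]
  [0, 2/3, 0]
  [2/3, 0, 2/5],
b = (4/3, 2/5, 4/15).
Solving gives a_0 = 1, a_1 = 3/5, a_2 = -1, so
  g(x) = -x^2 + 3*x/5 + 1.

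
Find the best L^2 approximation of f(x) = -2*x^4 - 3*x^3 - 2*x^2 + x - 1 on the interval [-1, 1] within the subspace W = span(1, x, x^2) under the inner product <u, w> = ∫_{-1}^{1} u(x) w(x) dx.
g(x) = -26*x^2/7 - 4*x/5 - 29/35

The best approximation g ∈ W is the orthogonal projection of f onto W. Writing g = a_0 + a_1 x + a_2 x^2, the coefficients solve the normal equations G · a = b where
  G_{ij} = <φ_i, φ_j> and b_i = <f, φ_i>, with φ_0 = 1, φ_1 = x, φ_2 = x^2.
G =
  [2, 0, 2/3]
  [0, 2/3, 0]
  [2/3, 0, 2/5],
b = (-62/15, -8/15, -214/105).
Solving gives a_0 = -29/35, a_1 = -4/5, a_2 = -26/7, so
  g(x) = -26*x^2/7 - 4*x/5 - 29/35.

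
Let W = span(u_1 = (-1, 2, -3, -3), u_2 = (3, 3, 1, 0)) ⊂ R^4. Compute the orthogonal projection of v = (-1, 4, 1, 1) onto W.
proj_W(v) = (633/437, 804/437, 59/437, -9/23)

Set up U = [u_1 | ... | u_2] ∈ R^(4×2). The projector onto W = col(U) is P = U (U^T U)^(-1) U^T.
Compute U^T U =
  [23, 0]
  [0, 19],
and U^T v = (3, 10).
Solve U^T U · c = U^T v for the coefficients: c = (3/23, 10/19). The projection is proj_W(v) = U c.
Check: (v - proj_W(v)) · u_1 = 0  (should be 0).
Check: (v - proj_W(v)) · u_2 = 0  (should be 0).
Result: proj_W(v) = (633/437, 804/437, 59/437, -9/23).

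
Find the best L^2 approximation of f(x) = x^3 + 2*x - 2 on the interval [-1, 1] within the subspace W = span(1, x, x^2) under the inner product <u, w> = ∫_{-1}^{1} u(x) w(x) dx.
g(x) = 13*x/5 - 2

The best approximation g ∈ W is the orthogonal projection of f onto W. Writing g = a_0 + a_1 x + a_2 x^2, the coefficients solve the normal equations G · a = b where
  G_{ij} = <φ_i, φ_j> and b_i = <f, φ_i>, with φ_0 = 1, φ_1 = x, φ_2 = x^2.
G =
  [2, 0, 2/3]
  [0, 2/3, 0]
  [2/3, 0, 2/5],
b = (-4, 26/15, -4/3).
Solving gives a_0 = -2, a_1 = 13/5, a_2 = 0, so
  g(x) = 13*x/5 - 2.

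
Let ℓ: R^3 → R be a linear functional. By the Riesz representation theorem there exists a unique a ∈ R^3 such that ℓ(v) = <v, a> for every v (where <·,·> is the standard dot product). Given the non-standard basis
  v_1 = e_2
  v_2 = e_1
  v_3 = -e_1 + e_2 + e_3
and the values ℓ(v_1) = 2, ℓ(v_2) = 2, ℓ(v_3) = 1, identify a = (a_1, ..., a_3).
a = (2, 2, 1)

Write a = (a_1, ..., a_3) in the standard basis. For each basis vector v_i, ℓ(v_i) = <v_i, a> is a linear equation in the a_j's. Collect the n equations into a matrix system V a = ℓ, where row i of V is v_i (expressed in the standard basis). Since V is invertible (lower-triangular with 1s on the diagonal, up to permutation), solve by back-substitution:
  V =
[[0, 1, 0],
 [1, 0, 0],
 [-1, 1, 1]]
  V a = (2, 2, 1)
Solving gives a = (2, 2, 1).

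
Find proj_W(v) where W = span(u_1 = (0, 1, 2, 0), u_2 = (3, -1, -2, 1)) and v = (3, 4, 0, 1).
proj_W(v) = (3, 4/5, 8/5, 1)

Set up U = [u_1 | ... | u_2] ∈ R^(4×2). The projector onto W = col(U) is P = U (U^T U)^(-1) U^T.
Compute U^T U =
  [5, -5]
  [-5, 15],
and U^T v = (4, 6).
Solve U^T U · c = U^T v for the coefficients: c = (9/5, 1). The projection is proj_W(v) = U c.
Check: (v - proj_W(v)) · u_1 = 0  (should be 0).
Check: (v - proj_W(v)) · u_2 = 0  (should be 0).
Result: proj_W(v) = (3, 4/5, 8/5, 1).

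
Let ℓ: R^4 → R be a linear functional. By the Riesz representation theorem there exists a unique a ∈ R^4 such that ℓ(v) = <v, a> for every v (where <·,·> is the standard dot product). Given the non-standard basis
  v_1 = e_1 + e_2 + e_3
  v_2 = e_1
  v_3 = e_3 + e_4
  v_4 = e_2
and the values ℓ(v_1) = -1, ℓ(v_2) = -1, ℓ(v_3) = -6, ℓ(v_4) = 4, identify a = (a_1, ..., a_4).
a = (-1, 4, -4, -2)

Write a = (a_1, ..., a_4) in the standard basis. For each basis vector v_i, ℓ(v_i) = <v_i, a> is a linear equation in the a_j's. Collect the n equations into a matrix system V a = ℓ, where row i of V is v_i (expressed in the standard basis). Since V is invertible (lower-triangular with 1s on the diagonal, up to permutation), solve by back-substitution:
  V =
[[1, 1, 1, 0],
 [1, 0, 0, 0],
 [0, 0, 1, 1],
 [0, 1, 0, 0]]
  V a = (-1, -1, -6, 4)
Solving gives a = (-1, 4, -4, -2).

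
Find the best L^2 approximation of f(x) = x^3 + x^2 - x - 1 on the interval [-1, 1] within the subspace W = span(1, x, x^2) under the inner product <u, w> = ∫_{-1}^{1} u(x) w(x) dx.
g(x) = x^2 - 2*x/5 - 1

The best approximation g ∈ W is the orthogonal projection of f onto W. Writing g = a_0 + a_1 x + a_2 x^2, the coefficients solve the normal equations G · a = b where
  G_{ij} = <φ_i, φ_j> and b_i = <f, φ_i>, with φ_0 = 1, φ_1 = x, φ_2 = x^2.
G =
  [2, 0, 2/3]
  [0, 2/3, 0]
  [2/3, 0, 2/5],
b = (-4/3, -4/15, -4/15).
Solving gives a_0 = -1, a_1 = -2/5, a_2 = 1, so
  g(x) = x^2 - 2*x/5 - 1.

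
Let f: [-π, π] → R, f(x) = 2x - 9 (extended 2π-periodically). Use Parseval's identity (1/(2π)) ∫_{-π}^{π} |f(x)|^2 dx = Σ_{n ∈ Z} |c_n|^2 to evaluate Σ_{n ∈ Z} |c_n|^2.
Σ |c_n|^2 = 4π^2/3 + 81

Expand and integrate term by term over [-π, π]:
  ∫ (2x)^2 dx = 4·(2π^3/3); ∫ 2·2·(-9)·x dx = 0 (odd integrand); ∫ (-9)^2 dx = 81·2π.
So (1/(2π)) ∫_{-π}^{π} (2x - 9)^2 dx = 4π^2/3 + 81 = 4π^2/3 + 81.
Parseval ⇒ Σ |c_n|^2 = 4π^2/3 + 81.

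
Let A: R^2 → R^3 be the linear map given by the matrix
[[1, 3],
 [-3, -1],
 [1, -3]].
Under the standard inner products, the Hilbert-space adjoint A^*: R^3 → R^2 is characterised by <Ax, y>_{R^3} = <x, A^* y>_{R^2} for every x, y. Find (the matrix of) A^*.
A^* = A^T =
[[1, -3, 1],
 [3, -1, -3]]

For real matrices with standard dot products, the defining identity <Ax, y> = <x, A^* y> gives (Ax)^T y = x^T (A^*) y, i.e. x^T A^T y = x^T (A^*) y. Since this holds for all x, y, we must have A^* = A^T. Therefore
A^* =
[[1, -3, 1],
 [3, -1, -3]].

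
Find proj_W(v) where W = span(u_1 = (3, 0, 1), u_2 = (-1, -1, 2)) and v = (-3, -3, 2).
proj_W(v) = (-189/59, -93/59, 154/59)

Set up U = [u_1 | ... | u_2] ∈ R^(3×2). The projector onto W = col(U) is P = U (U^T U)^(-1) U^T.
Compute U^T U =
  [10, -1]
  [-1, 6],
and U^T v = (-7, 10).
Solve U^T U · c = U^T v for the coefficients: c = (-32/59, 93/59). The projection is proj_W(v) = U c.
Check: (v - proj_W(v)) · u_1 = 0  (should be 0).
Check: (v - proj_W(v)) · u_2 = 0  (should be 0).
Result: proj_W(v) = (-189/59, -93/59, 154/59).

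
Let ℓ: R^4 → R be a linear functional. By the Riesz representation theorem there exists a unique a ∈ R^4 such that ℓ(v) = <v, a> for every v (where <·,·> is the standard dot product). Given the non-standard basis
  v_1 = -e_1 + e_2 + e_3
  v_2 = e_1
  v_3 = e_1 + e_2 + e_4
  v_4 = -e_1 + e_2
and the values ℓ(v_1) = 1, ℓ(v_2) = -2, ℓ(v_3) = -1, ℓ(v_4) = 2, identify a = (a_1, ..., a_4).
a = (-2, 0, -1, 1)

Write a = (a_1, ..., a_4) in the standard basis. For each basis vector v_i, ℓ(v_i) = <v_i, a> is a linear equation in the a_j's. Collect the n equations into a matrix system V a = ℓ, where row i of V is v_i (expressed in the standard basis). Since V is invertible (lower-triangular with 1s on the diagonal, up to permutation), solve by back-substitution:
  V =
[[-1, 1, 1, 0],
 [1, 0, 0, 0],
 [1, 1, 0, 1],
 [-1, 1, 0, 0]]
  V a = (1, -2, -1, 2)
Solving gives a = (-2, 0, -1, 1).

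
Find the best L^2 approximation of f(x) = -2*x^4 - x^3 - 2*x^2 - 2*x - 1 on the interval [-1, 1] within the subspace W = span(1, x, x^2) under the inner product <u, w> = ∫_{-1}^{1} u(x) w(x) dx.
g(x) = -26*x^2/7 - 13*x/5 - 29/35

The best approximation g ∈ W is the orthogonal projection of f onto W. Writing g = a_0 + a_1 x + a_2 x^2, the coefficients solve the normal equations G · a = b where
  G_{ij} = <φ_i, φ_j> and b_i = <f, φ_i>, with φ_0 = 1, φ_1 = x, φ_2 = x^2.
G =
  [2, 0, 2/3]
  [0, 2/3, 0]
  [2/3, 0, 2/5],
b = (-62/15, -26/15, -214/105).
Solving gives a_0 = -29/35, a_1 = -13/5, a_2 = -26/7, so
  g(x) = -26*x^2/7 - 13*x/5 - 29/35.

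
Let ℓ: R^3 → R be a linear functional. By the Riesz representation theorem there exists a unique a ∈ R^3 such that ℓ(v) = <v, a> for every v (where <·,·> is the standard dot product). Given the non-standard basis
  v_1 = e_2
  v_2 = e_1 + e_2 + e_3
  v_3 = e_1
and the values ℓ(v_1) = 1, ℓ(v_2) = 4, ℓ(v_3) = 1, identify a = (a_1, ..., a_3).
a = (1, 1, 2)

Write a = (a_1, ..., a_3) in the standard basis. For each basis vector v_i, ℓ(v_i) = <v_i, a> is a linear equation in the a_j's. Collect the n equations into a matrix system V a = ℓ, where row i of V is v_i (expressed in the standard basis). Since V is invertible (lower-triangular with 1s on the diagonal, up to permutation), solve by back-substitution:
  V =
[[0, 1, 0],
 [1, 1, 1],
 [1, 0, 0]]
  V a = (1, 4, 1)
Solving gives a = (1, 1, 2).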